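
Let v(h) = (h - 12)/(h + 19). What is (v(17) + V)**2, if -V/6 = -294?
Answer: 4033393081/1296 ≈ 3.1122e+6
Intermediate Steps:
V = 1764 (V = -6*(-294) = 1764)
v(h) = (-12 + h)/(19 + h)
(v(17) + V)**2 = ((-12 + 17)/(19 + 17) + 1764)**2 = (5/36 + 1764)**2 = (63509/36)**2 = 4033393081/1296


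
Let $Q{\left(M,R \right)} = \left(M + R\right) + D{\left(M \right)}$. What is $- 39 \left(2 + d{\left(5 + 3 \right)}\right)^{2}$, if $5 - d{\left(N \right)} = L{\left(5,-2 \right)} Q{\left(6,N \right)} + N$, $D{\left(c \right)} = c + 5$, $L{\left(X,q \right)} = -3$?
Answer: $-213564$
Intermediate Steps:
$D{\left(c \right)} = 5 + c$
$Q{\left(M,R \right)} = 5 + R + 2 M$ ($Q{\left(M,R \right)} = \left(M + R\right) + \left(5 + M\right) = 5 + R + 2 M$)
$d{\left(N \right)} = 56 + 2 N$ ($d{\left(N \right)} = 5 - \left(- 3 \left(5 + N + 2 \cdot 6\right) + N\right) = 5 - \left(- 3 \left(5 + N + 12\right) + N\right) = 5 - \left(- 3 \left(17 + N\right) + N\right) = 5 - \left(\left(-51 - 3 N\right) + N\right) = 5 - \left(-51 - 2 N\right) = 5 + \left(51 + 2 N\right) = 56 + 2 N$)
$- 39 \left(2 + d{\left(5 + 3 \right)}\right)^{2} = - 39 \left(2 + \left(56 + 2 \left(5 + 3\right)\right)\right)^{2} = - 39 \left(2 + \left(56 + 2 \cdot 8\right)\right)^{2} = - 39 \left(2 + \left(56 + 16\right)\right)^{2} = - 39 \left(2 + 72\right)^{2} = - 39 \cdot 74^{2} = \left(-39\right) 5476 = -213564$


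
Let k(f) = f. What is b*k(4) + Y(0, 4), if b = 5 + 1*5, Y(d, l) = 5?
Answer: 45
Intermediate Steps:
b = 10 (b = 5 + 5 = 10)
b*k(4) + Y(0, 4) = 10*4 + 5 = 40 + 5 = 45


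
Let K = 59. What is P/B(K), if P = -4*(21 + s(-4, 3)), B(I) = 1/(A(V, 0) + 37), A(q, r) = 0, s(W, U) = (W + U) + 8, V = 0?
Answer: -4144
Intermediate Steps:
s(W, U) = 8 + U + W (s(W, U) = (U + W) + 8 = 8 + U + W)
B(I) = 1/37 (B(I) = 1/(0 + 37) = 1/37)
P = -112 (P = -4*(21 + (8 + 3 - 4)) = -4*(21 + 7) = -4*28 = -112)
P/B(K) = -112/1/37 = -112*37 = -4144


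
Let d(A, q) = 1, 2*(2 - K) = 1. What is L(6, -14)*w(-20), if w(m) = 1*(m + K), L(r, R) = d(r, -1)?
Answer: -37/2 ≈ -18.500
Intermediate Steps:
K = 3/2 (K = 2 - ½*1 = 2 - ½ = 3/2 ≈ 1.5000)
L(r, R) = 1
w(m) = 3/2 + m (w(m) = 1*(m + 3/2) = 1*(3/2 + m) = 3/2 + m)
L(6, -14)*w(-20) = 1*(3/2 - 20) = 1*(-37/2) = -37/2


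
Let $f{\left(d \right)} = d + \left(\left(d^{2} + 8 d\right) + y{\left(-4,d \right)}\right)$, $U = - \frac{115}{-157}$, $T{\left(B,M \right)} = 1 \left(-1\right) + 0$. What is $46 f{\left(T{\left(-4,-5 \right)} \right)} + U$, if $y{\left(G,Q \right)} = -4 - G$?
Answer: $- \frac{57661}{157} \approx -367.27$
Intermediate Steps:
$T{\left(B,M \right)} = -1$ ($T{\left(B,M \right)} = -1 + 0 = -1$)
$U = \frac{115}{157}$ ($U = \left(-115\right) \left(- \frac{1}{157}\right) = \frac{115}{157} \approx 0.73248$)
$f{\left(d \right)} = d^{2} + 9 d$ ($f{\left(d \right)} = d + \left(\left(d^{2} + 8 d\right) - 0\right) = d + \left(\left(d^{2} + 8 d\right) + \left(-4 + 4\right)\right) = d + \left(\left(d^{2} + 8 d\right) + 0\right) = d + \left(d^{2} + 8 d\right) = d^{2} + 9 d$)
$46 f{\left(T{\left(-4,-5 \right)} \right)} + U = 46 \left(- (9 - 1)\right) + \frac{115}{157} = 46 \left(\left(-1\right) 8\right) + \frac{115}{157} = 46 \left(-8\right) + \frac{115}{157} = -368 + \frac{115}{157} = - \frac{57661}{157}$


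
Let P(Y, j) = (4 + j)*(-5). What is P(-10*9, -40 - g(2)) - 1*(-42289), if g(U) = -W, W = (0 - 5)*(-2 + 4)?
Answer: 42519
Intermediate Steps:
W = -10 (W = -5*2 = -10)
g(U) = 10 (g(U) = -1*(-10) = 10)
P(Y, j) = -20 - 5*j
P(-10*9, -40 - g(2)) - 1*(-42289) = (-20 - 5*(-40 - 1*10)) - 1*(-42289) = (-20 - 5*(-40 - 10)) + 42289 = (-20 - 5*(-50)) + 42289 = (-20 + 250) + 42289 = 230 + 42289 = 42519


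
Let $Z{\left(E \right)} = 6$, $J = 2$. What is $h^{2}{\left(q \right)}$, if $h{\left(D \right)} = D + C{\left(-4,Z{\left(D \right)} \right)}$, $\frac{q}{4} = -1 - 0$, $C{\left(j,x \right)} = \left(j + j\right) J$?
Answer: $400$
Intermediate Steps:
$C{\left(j,x \right)} = 4 j$ ($C{\left(j,x \right)} = \left(j + j\right) 2 = 2 j 2 = 4 j$)
$q = -4$ ($q = 4 \left(-1 - 0\right) = 4 \left(-1 + 0\right) = 4 \left(-1\right) = -4$)
$h{\left(D \right)} = -16 + D$ ($h{\left(D \right)} = D + 4 \left(-4\right) = D - 16 = -16 + D$)
$h^{2}{\left(q \right)} = \left(-16 - 4\right)^{2} = \left(-20\right)^{2} = 400$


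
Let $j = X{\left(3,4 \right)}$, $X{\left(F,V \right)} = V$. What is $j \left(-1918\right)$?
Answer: $-7672$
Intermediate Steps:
$j = 4$
$j \left(-1918\right) = 4 \left(-1918\right) = -7672$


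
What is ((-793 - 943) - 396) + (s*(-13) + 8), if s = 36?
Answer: -2592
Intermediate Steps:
((-793 - 943) - 396) + (s*(-13) + 8) = ((-793 - 943) - 396) + (36*(-13) + 8) = (-1736 - 396) + (-468 + 8) = -2132 - 460 = -2592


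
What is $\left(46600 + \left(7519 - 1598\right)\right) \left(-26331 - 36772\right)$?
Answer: $-3314232663$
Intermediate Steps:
$\left(46600 + \left(7519 - 1598\right)\right) \left(-26331 - 36772\right) = \left(46600 + 5921\right) \left(-63103\right) = 52521 \left(-63103\right) = -3314232663$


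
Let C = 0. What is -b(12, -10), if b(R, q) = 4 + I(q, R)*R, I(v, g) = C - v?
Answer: -124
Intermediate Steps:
I(v, g) = -v (I(v, g) = 0 - v = -v)
b(R, q) = 4 - R*q (b(R, q) = 4 + (-q)*R = 4 - R*q)
-b(12, -10) = -(4 - 1*12*(-10)) = -(4 + 120) = -1*124 = -124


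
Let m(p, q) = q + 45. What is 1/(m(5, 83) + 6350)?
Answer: 1/6478 ≈ 0.00015437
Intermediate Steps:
m(p, q) = 45 + q
1/(m(5, 83) + 6350) = 1/((45 + 83) + 6350) = 1/(128 + 6350) = 1/6478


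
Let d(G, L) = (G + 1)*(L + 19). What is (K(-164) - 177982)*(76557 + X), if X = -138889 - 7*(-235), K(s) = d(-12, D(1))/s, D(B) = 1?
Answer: 442845601209/41 ≈ 1.0801e+10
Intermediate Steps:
d(G, L) = (1 + G)*(19 + L)
K(s) = -220/s (K(s) = (19 + 1 + 19*(-12) - 12*1)/s = (19 + 1 - 228 - 12)/s = -220/s)
X = -137244 (X = -138889 - 1*(-1645) = -138889 + 1645 = -137244)
(K(-164) - 177982)*(76557 + X) = (-220/(-164) - 177982)*(76557 - 137244) = (-220*(-1/164) - 177982)*(-60687) = (55/41 - 177982)*(-60687) = -7297207/41*(-60687) = 442845601209/41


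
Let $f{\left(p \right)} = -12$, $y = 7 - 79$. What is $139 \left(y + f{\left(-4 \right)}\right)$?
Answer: $-11676$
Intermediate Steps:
$y = -72$ ($y = 7 - 79 = -72$)
$139 \left(y + f{\left(-4 \right)}\right) = 139 \left(-72 - 12\right) = 139 \left(-84\right) = -11676$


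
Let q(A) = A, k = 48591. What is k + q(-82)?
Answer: 48509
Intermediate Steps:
k + q(-82) = 48591 - 82 = 48509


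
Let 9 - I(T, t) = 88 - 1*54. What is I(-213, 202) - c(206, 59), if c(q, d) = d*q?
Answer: -12179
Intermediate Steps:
I(T, t) = -25 (I(T, t) = 9 - (88 - 1*54) = 9 - (88 - 54) = 9 - 1*34 = 9 - 34 = -25)
I(-213, 202) - c(206, 59) = -25 - 59*206 = -25 - 1*12154 = -25 - 12154 = -12179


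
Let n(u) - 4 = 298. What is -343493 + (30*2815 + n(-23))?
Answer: -258741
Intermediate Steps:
n(u) = 302 (n(u) = 4 + 298 = 302)
-343493 + (30*2815 + n(-23)) = -343493 + (30*2815 + 302) = -343493 + (84450 + 302) = -343493 + 84752 = -258741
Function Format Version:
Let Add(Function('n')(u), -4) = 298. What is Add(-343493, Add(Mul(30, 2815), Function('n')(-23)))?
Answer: -258741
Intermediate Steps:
Function('n')(u) = 302 (Function('n')(u) = Add(4, 298) = 302)
Add(-343493, Add(Mul(30, 2815), Function('n')(-23))) = Add(-343493, Add(Mul(30, 2815), 302)) = Add(-343493, Add(84450, 302)) = Add(-343493, 84752) = -258741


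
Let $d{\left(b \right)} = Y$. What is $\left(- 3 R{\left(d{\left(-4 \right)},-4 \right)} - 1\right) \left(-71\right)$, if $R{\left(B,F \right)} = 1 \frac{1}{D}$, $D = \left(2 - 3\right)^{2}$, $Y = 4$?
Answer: $284$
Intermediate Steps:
$d{\left(b \right)} = 4$
$D = 1$ ($D = \left(-1\right)^{2} = 1$)
$R{\left(B,F \right)} = 1$ ($R{\left(B,F \right)} = 1 \cdot 1^{-1} = 1 \cdot 1 = 1$)
$\left(- 3 R{\left(d{\left(-4 \right)},-4 \right)} - 1\right) \left(-71\right) = \left(\left(-3\right) 1 - 1\right) \left(-71\right) = \left(-3 - 1\right) \left(-71\right) = \left(-4\right) \left(-71\right) = 284$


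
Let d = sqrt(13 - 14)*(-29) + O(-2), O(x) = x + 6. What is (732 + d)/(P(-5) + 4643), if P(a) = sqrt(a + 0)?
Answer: 1708624/10778727 - 134647*I/21557454 - 29*sqrt(5)/21557454 - 368*I*sqrt(5)/10778727 ≈ 0.15852 - 0.0063223*I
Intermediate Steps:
O(x) = 6 + x
d = 4 - 29*I (d = sqrt(13 - 14)*(-29) + (6 - 2) = sqrt(-1)*(-29) + 4 = I*(-29) + 4 = -29*I + 4 = 4 - 29*I ≈ 4.0 - 29.0*I)
P(a) = sqrt(a)
(732 + d)/(P(-5) + 4643) = (732 + (4 - 29*I))/(sqrt(-5) + 4643) = (736 - 29*I)/(I*sqrt(5) + 4643) = (736 - 29*I)/(4643 + I*sqrt(5))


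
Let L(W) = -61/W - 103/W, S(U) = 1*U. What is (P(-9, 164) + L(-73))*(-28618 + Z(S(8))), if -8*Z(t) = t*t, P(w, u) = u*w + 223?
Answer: 2613696930/73 ≈ 3.5804e+7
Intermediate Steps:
S(U) = U
L(W) = -164/W
P(w, u) = 223 + u*w
Z(t) = -t**2/8 (Z(t) = -t*t/8 = -t**2/8)
(P(-9, 164) + L(-73))*(-28618 + Z(S(8))) = ((223 + 164*(-9)) - 164/(-73))*(-28618 - 1/8*8**2) = ((223 - 1476) - 164*(-1/73))*(-28618 - 1/8*64) = (-1253 + 164/73)*(-28618 - 8) = -91305/73*(-28626) = 2613696930/73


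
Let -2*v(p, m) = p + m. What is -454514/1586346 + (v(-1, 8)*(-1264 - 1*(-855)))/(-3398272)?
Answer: -1546833054107/5390835194112 ≈ -0.28694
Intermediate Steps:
v(p, m) = -m/2 - p/2 (v(p, m) = -(p + m)/2 = -(m + p)/2 = -m/2 - p/2)
-454514/1586346 + (v(-1, 8)*(-1264 - 1*(-855)))/(-3398272) = -454514/1586346 + ((-½*8 - ½*(-1))*(-1264 - 1*(-855)))/(-3398272) = -454514*1/1586346 + ((-4 + ½)*(-1264 + 855))*(-1/3398272) = -227257/793173 - 7/2*(-409)*(-1/3398272) = -227257/793173 + (2863/2)*(-1/3398272) = -227257/793173 - 2863/6796544 = -1546833054107/5390835194112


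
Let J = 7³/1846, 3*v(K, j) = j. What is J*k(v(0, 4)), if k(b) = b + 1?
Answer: 2401/5538 ≈ 0.43355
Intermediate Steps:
v(K, j) = j/3
k(b) = 1 + b
J = 343/1846 (J = 343*(1/1846) = 343/1846 ≈ 0.18581)
J*k(v(0, 4)) = 343*(1 + (⅓)*4)/1846 = 343*(1 + 4/3)/1846 = (343/1846)*(7/3) = 2401/5538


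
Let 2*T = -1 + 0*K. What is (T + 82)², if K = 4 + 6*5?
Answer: 26569/4 ≈ 6642.3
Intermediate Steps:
K = 34 (K = 4 + 30 = 34)
T = -½ (T = (-1 + 0*34)/2 = (-1 + 0)/2 = (½)*(-1) = -½ ≈ -0.50000)
(T + 82)² = (-½ + 82)² = (163/2)² = 26569/4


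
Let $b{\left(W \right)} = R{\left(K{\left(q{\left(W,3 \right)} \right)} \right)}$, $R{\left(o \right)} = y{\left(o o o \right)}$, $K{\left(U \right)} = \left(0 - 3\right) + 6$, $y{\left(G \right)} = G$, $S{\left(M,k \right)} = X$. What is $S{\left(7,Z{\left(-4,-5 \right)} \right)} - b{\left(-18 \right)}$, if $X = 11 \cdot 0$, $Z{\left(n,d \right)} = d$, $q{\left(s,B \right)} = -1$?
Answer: $-27$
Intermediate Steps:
$X = 0$
$S{\left(M,k \right)} = 0$
$K{\left(U \right)} = 3$ ($K{\left(U \right)} = -3 + 6 = 3$)
$R{\left(o \right)} = o^{3}$ ($R{\left(o \right)} = o o o = o^{2} o = o^{3}$)
$b{\left(W \right)} = 27$ ($b{\left(W \right)} = 3^{3} = 27$)
$S{\left(7,Z{\left(-4,-5 \right)} \right)} - b{\left(-18 \right)} = 0 - 27 = -27$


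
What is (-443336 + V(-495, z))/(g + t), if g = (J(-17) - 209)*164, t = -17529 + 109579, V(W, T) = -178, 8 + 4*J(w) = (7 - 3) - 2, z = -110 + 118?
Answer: -73919/9588 ≈ -7.7095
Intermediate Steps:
z = 8
J(w) = -3/2 (J(w) = -2 + ((7 - 3) - 2)/4 = -2 + (4 - 2)/4 = -2 + (¼)*2 = -2 + ½ = -3/2)
t = 92050
g = -34522 (g = (-3/2 - 209)*164 = -421/2*164 = -34522)
(-443336 + V(-495, z))/(g + t) = (-443336 - 178)/(-34522 + 92050) = -443514/57528 = -443514*1/57528 = -73919/9588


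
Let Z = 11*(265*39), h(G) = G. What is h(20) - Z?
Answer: -113665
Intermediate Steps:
Z = 113685 (Z = 11*10335 = 113685)
h(20) - Z = 20 - 1*113685 = 20 - 113685 = -113665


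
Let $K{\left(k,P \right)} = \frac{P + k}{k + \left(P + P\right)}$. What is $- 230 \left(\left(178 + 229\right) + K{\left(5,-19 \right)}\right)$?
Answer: $- \frac{3092350}{33} \approx -93708.0$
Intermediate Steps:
$K{\left(k,P \right)} = \frac{P + k}{k + 2 P}$
$- 230 \left(\left(178 + 229\right) + K{\left(5,-19 \right)}\right) = - 230 \left(\left(178 + 229\right) + \frac{-19 + 5}{5 + 2 \left(-19\right)}\right) = - 230 \left(407 + \frac{1}{5 - 38} \left(-14\right)\right) = - 230 \left(407 + \frac{1}{-33} \left(-14\right)\right) = - 230 \left(407 - - \frac{14}{33}\right) = - 230 \left(407 + \frac{14}{33}\right) = \left(-230\right) \frac{13445}{33} = - \frac{3092350}{33}$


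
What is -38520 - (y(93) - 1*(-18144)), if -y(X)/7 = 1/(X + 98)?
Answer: -10822817/191 ≈ -56664.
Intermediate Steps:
y(X) = -7/(98 + X) (y(X) = -7/(X + 98) = -7/(98 + X))
-38520 - (y(93) - 1*(-18144)) = -38520 - (-7/(98 + 93) - 1*(-18144)) = -38520 - (-7/191 + 18144) = -38520 - 1*3465497/191 = -38520 - 3465497/191 = -10822817/191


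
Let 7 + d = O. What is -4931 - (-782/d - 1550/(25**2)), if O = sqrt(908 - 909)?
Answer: -5038 - 391*I/25 ≈ -5038.0 - 15.64*I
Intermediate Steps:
O = I (O = sqrt(-1) = I ≈ 1.0*I)
d = -7 + I ≈ -7.0 + 1.0*I
-4931 - (-782/d - 1550/(25**2)) = -4931 - (-782*(-7 - I)/50 - 1550/(25**2)) = -4931 - (-391*(-7 - I)/25 - 1550/625) = -4931 - (-391*(-7 - I)/25 - 1550*1/625) = -4931 - (-391*(-7 - I)/25 - 62/25) = -4931 - (-62/25 - 391*(-7 - I)/25) = -4931 + (62/25 + 391*(-7 - I)/25) = -123213/25 + 391*(-7 - I)/25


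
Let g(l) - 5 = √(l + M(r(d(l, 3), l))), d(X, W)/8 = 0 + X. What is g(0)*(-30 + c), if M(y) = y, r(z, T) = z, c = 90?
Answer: 300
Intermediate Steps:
d(X, W) = 8*X (d(X, W) = 8*(0 + X) = 8*X)
g(l) = 5 + 3*√l (g(l) = 5 + √(l + 8*l) = 5 + √(9*l) = 5 + 3*√l)
g(0)*(-30 + c) = (5 + 3*√0)*(-30 + 90) = (5 + 3*0)*60 = (5 + 0)*60 = 5*60 = 300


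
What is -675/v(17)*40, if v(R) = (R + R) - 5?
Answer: -27000/29 ≈ -931.03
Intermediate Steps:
v(R) = -5 + 2*R (v(R) = 2*R - 5 = -5 + 2*R)
-675/v(17)*40 = -675/(-5 + 2*17)*40 = -675/(-5 + 34)*40 = -675/29*40 = -27000/29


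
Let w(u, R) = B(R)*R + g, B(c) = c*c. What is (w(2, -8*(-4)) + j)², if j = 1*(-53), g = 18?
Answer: 1071449289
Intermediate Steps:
B(c) = c²
w(u, R) = 18 + R³ (w(u, R) = R²*R + 18 = R³ + 18 = 18 + R³)
j = -53
(w(2, -8*(-4)) + j)² = ((18 + (-8*(-4))³) - 53)² = ((18 + 32³) - 53)² = ((18 + 32768) - 53)² = (32786 - 53)² = 32733² = 1071449289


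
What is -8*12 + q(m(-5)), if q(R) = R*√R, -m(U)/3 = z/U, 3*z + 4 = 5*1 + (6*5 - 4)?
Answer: -96 + 81*√15/25 ≈ -83.452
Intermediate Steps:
z = 9 (z = -4/3 + (5*1 + (6*5 - 4))/3 = -4/3 + (5 + (30 - 4))/3 = -4/3 + (5 + 26)/3 = -4/3 + (⅓)*31 = -4/3 + 31/3 = 9)
m(U) = -27/U
q(R) = R^(3/2)
-8*12 + q(m(-5)) = -8*12 + (-27/(-5))^(3/2) = -96 + (-27*(-⅕))^(3/2) = -96 + (27/5)^(3/2) = -96 + 81*√15/25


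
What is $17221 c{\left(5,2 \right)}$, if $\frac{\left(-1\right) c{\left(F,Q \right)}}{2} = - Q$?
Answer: $68884$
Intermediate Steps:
$c{\left(F,Q \right)} = 2 Q$ ($c{\left(F,Q \right)} = - 2 \left(- Q\right) = 2 Q$)
$17221 c{\left(5,2 \right)} = 17221 \cdot 2 \cdot 2 = 17221 \cdot 4 = 68884$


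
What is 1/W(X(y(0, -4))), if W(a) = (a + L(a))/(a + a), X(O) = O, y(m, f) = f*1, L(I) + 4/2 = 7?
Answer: -8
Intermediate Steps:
L(I) = 5 (L(I) = -2 + 7 = 5)
y(m, f) = f
W(a) = (5 + a)/(2*a) (W(a) = (a + 5)/(a + a) = (5 + a)/((2*a)) = (5 + a)*(1/(2*a)) = (5 + a)/(2*a))
1/W(X(y(0, -4))) = 1/((1/2)*(5 - 4)/(-4)) = 1/((1/2)*(-1/4)*1) = 1/(-1/8) = -8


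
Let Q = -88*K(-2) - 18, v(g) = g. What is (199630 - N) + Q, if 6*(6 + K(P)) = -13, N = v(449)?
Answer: 599645/3 ≈ 1.9988e+5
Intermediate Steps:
N = 449
K(P) = -49/6 (K(P) = -6 + (⅙)*(-13) = -6 - 13/6 = -49/6)
Q = 2102/3 (Q = -88*(-49/6) - 18 = 2156/3 - 18 = 2102/3 ≈ 700.67)
(199630 - N) + Q = (199630 - 1*449) + 2102/3 = (199630 - 449) + 2102/3 = 199181 + 2102/3 = 599645/3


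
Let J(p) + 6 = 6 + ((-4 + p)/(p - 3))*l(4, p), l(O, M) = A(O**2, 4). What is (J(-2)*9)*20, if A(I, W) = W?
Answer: 864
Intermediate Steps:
l(O, M) = 4
J(p) = 4*(-4 + p)/(-3 + p) (J(p) = -6 + (6 + ((-4 + p)/(p - 3))*4) = -6 + (6 + ((-4 + p)/(-3 + p))*4) = -6 + (6 + 4*(-4 + p)/(-3 + p)) = 4*(-4 + p)/(-3 + p))
(J(-2)*9)*20 = ((4*(-4 - 2)/(-3 - 2))*9)*20 = ((4*(-6)/(-5))*9)*20 = ((4*(-1/5)*(-6))*9)*20 = ((24/5)*9)*20 = (216/5)*20 = 864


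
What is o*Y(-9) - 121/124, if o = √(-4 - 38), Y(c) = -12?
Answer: -121/124 - 12*I*√42 ≈ -0.97581 - 77.769*I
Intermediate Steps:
o = I*√42 (o = √(-42) = I*√42 ≈ 6.4807*I)
o*Y(-9) - 121/124 = (I*√42)*(-12) - 121/124 = -12*I*√42 - 121*1/124 = -12*I*√42 - 121/124 = -121/124 - 12*I*√42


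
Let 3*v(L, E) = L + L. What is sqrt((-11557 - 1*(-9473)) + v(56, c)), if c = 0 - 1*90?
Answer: 2*I*sqrt(4605)/3 ≈ 45.24*I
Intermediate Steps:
c = -90 (c = 0 - 90 = -90)
v(L, E) = 2*L/3 (v(L, E) = (L + L)/3 = (2*L)/3 = 2*L/3)
sqrt((-11557 - 1*(-9473)) + v(56, c)) = sqrt((-11557 - 1*(-9473)) + (2/3)*56) = sqrt((-11557 + 9473) + 112/3) = sqrt(-2084 + 112/3) = sqrt(-6140/3) = 2*I*sqrt(4605)/3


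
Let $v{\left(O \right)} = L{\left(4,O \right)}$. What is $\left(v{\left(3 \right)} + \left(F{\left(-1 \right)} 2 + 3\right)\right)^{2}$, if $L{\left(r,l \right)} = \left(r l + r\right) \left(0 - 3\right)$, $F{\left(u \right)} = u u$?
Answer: $1849$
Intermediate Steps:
$F{\left(u \right)} = u^{2}$
$L{\left(r,l \right)} = - 3 r - 3 l r$ ($L{\left(r,l \right)} = \left(l r + r\right) \left(-3\right) = \left(r + l r\right) \left(-3\right) = - 3 r - 3 l r$)
$v{\left(O \right)} = -12 - 12 O$ ($v{\left(O \right)} = \left(-3\right) 4 \left(1 + O\right) = -12 - 12 O$)
$\left(v{\left(3 \right)} + \left(F{\left(-1 \right)} 2 + 3\right)\right)^{2} = \left(\left(-12 - 36\right) + \left(\left(-1\right)^{2} \cdot 2 + 3\right)\right)^{2} = \left(\left(-12 - 36\right) + \left(1 \cdot 2 + 3\right)\right)^{2} = \left(-48 + \left(2 + 3\right)\right)^{2} = \left(-48 + 5\right)^{2} = \left(-43\right)^{2} = 1849$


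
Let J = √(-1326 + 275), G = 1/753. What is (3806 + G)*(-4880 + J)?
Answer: -13985684720/753 + 2865919*I*√1051/753 ≈ -1.8573e+7 + 1.2339e+5*I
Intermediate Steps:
G = 1/753 ≈ 0.0013280
J = I*√1051 (J = √(-1051) = I*√1051 ≈ 32.419*I)
(3806 + G)*(-4880 + J) = (3806 + 1/753)*(-4880 + I*√1051) = 2865919*(-4880 + I*√1051)/753 = -13985684720/753 + 2865919*I*√1051/753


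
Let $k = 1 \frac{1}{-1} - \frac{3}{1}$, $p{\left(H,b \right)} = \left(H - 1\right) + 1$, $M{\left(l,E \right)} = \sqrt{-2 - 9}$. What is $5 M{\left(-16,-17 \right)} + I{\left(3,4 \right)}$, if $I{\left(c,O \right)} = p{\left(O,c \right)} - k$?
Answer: $8 + 5 i \sqrt{11} \approx 8.0 + 16.583 i$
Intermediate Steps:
$M{\left(l,E \right)} = i \sqrt{11}$ ($M{\left(l,E \right)} = \sqrt{-11} = i \sqrt{11}$)
$p{\left(H,b \right)} = H$ ($p{\left(H,b \right)} = \left(-1 + H\right) + 1 = H$)
$k = -4$ ($k = 1 \left(-1\right) - 3 = -1 - 3 = -4$)
$I{\left(c,O \right)} = 4 + O$ ($I{\left(c,O \right)} = O - -4 = O + 4 = 4 + O$)
$5 M{\left(-16,-17 \right)} + I{\left(3,4 \right)} = 5 i \sqrt{11} + \left(4 + 4\right) = 5 i \sqrt{11} + 8 = 8 + 5 i \sqrt{11}$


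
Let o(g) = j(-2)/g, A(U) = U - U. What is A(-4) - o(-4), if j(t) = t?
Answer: -1/2 ≈ -0.50000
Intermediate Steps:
A(U) = 0
o(g) = -2/g
A(-4) - o(-4) = 0 - (-2)/(-4) = 0 - (-2)*(-1)/4 = 0 - 1*1/2 = 0 - 1/2 = -1/2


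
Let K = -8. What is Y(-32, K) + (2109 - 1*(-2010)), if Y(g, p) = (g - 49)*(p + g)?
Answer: 7359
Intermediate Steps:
Y(g, p) = (-49 + g)*(g + p)
Y(-32, K) + (2109 - 1*(-2010)) = ((-32)² - 49*(-32) - 49*(-8) - 32*(-8)) + (2109 - 1*(-2010)) = (1024 + 1568 + 392 + 256) + (2109 + 2010) = 3240 + 4119 = 7359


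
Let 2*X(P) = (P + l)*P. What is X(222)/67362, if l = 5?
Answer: 8399/22454 ≈ 0.37405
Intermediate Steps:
X(P) = P*(5 + P)/2 (X(P) = ((P + 5)*P)/2 = ((5 + P)*P)/2 = (P*(5 + P))/2 = P*(5 + P)/2)
X(222)/67362 = ((1/2)*222*(5 + 222))/67362 = ((1/2)*222*227)*(1/67362) = 25197*(1/67362) = 8399/22454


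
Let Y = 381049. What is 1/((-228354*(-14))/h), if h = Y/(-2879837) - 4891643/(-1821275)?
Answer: 3348284871179/4191988679664414825 ≈ 7.9873e-7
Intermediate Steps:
h = 13393139484716/5244975132175 (h = 381049/(-2879837) - 4891643/(-1821275) = 381049*(-1/2879837) - 4891643*(-1/1821275) = -381049/2879837 + 4891643/1821275 = 13393139484716/5244975132175 ≈ 2.5535)
1/((-228354*(-14))/h) = 1/((-228354*(-14))/(13393139484716/5244975132175)) = 1/(3196956*(5244975132175/13393139484716)) = 1/(4191988679664414825/3348284871179) = 3348284871179/4191988679664414825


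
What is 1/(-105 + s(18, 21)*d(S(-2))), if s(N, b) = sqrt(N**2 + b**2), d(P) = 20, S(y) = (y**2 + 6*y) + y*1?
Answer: 7/19665 + 4*sqrt(85)/19665 ≈ 0.0022313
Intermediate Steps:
S(y) = y**2 + 7*y (S(y) = (y**2 + 6*y) + y = y**2 + 7*y)
1/(-105 + s(18, 21)*d(S(-2))) = 1/(-105 + sqrt(18**2 + 21**2)*20) = 1/(-105 + sqrt(324 + 441)*20) = 1/(-105 + sqrt(765)*20) = 1/(-105 + (3*sqrt(85))*20) = 1/(-105 + 60*sqrt(85))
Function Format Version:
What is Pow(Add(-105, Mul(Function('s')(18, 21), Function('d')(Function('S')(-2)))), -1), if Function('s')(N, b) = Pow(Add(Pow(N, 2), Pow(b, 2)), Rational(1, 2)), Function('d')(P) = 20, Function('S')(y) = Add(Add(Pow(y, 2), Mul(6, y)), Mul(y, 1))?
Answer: Add(Rational(7, 19665), Mul(Rational(4, 19665), Pow(85, Rational(1, 2)))) ≈ 0.0022313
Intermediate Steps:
Function('S')(y) = Add(Pow(y, 2), Mul(7, y)) (Function('S')(y) = Add(Add(Pow(y, 2), Mul(6, y)), y) = Add(Pow(y, 2), Mul(7, y)))
Pow(Add(-105, Mul(Function('s')(18, 21), Function('d')(Function('S')(-2)))), -1) = Pow(Add(-105, Mul(Pow(Add(Pow(18, 2), Pow(21, 2)), Rational(1, 2)), 20)), -1) = Pow(Add(-105, Mul(Pow(Add(324, 441), Rational(1, 2)), 20)), -1) = Pow(Add(-105, Mul(Pow(765, Rational(1, 2)), 20)), -1) = Pow(Add(-105, Mul(Mul(3, Pow(85, Rational(1, 2))), 20)), -1) = Pow(Add(-105, Mul(60, Pow(85, Rational(1, 2)))), -1)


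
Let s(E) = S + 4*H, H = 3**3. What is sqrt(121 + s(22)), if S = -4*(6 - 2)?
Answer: sqrt(213) ≈ 14.595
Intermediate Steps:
S = -16 (S = -4*4 = -16)
H = 27
s(E) = 92 (s(E) = -16 + 4*27 = -16 + 108 = 92)
sqrt(121 + s(22)) = sqrt(121 + 92) = sqrt(213)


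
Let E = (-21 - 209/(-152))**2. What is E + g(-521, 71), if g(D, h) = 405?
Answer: 50569/64 ≈ 790.14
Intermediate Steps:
E = 24649/64 (E = (-21 - 209*(-1/152))**2 = (-21 + 11/8)**2 = (-157/8)**2 = 24649/64 ≈ 385.14)
E + g(-521, 71) = 24649/64 + 405 = 50569/64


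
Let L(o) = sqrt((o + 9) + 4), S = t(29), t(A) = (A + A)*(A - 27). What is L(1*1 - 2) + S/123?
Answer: 116/123 + 2*sqrt(3) ≈ 4.4072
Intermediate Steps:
t(A) = 2*A*(-27 + A) (t(A) = (2*A)*(-27 + A) = 2*A*(-27 + A))
S = 116 (S = 2*29*(-27 + 29) = 2*29*2 = 116)
L(o) = sqrt(13 + o) (L(o) = sqrt((9 + o) + 4) = sqrt(13 + o))
L(1*1 - 2) + S/123 = sqrt(13 + (1*1 - 2)) + 116/123 = sqrt(13 + (1 - 2)) + 116*(1/123) = sqrt(13 - 1) + 116/123 = sqrt(12) + 116/123 = 2*sqrt(3) + 116/123 = 116/123 + 2*sqrt(3)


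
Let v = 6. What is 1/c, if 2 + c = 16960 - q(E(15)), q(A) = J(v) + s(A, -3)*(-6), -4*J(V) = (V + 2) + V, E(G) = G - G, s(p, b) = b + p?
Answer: 2/33887 ≈ 5.9020e-5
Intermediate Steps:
E(G) = 0
J(V) = -1/2 - V/2 (J(V) = -((V + 2) + V)/4 = -((2 + V) + V)/4 = -(2 + 2*V)/4 = -1/2 - V/2)
q(A) = 29/2 - 6*A (q(A) = (-1/2 - 1/2*6) + (-3 + A)*(-6) = (-1/2 - 3) + (18 - 6*A) = -7/2 + (18 - 6*A) = 29/2 - 6*A)
c = 33887/2 (c = -2 + (16960 - (29/2 - 6*0)) = -2 + (16960 - (29/2 + 0)) = -2 + (16960 - 1*29/2) = -2 + (16960 - 29/2) = -2 + 33891/2 = 33887/2 ≈ 16944.)
1/c = 1/(33887/2) = 2/33887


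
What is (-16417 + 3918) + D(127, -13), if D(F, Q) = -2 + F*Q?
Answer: -14152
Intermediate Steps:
(-16417 + 3918) + D(127, -13) = (-16417 + 3918) + (-2 + 127*(-13)) = -12499 + (-2 - 1651) = -12499 - 1653 = -14152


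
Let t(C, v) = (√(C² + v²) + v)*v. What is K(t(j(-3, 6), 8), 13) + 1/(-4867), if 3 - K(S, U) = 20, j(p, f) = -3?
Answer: -82740/4867 ≈ -17.000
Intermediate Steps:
t(C, v) = v*(v + √(C² + v²)) (t(C, v) = (v + √(C² + v²))*v = v*(v + √(C² + v²)))
K(S, U) = -17 (K(S, U) = 3 - 1*20 = 3 - 20 = -17)
K(t(j(-3, 6), 8), 13) + 1/(-4867) = -17 + 1/(-4867) = -17 - 1/4867 = -82740/4867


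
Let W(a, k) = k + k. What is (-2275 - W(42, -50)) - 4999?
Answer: -7174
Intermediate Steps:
W(a, k) = 2*k
(-2275 - W(42, -50)) - 4999 = (-2275 - 2*(-50)) - 4999 = (-2275 - 1*(-100)) - 4999 = (-2275 + 100) - 4999 = -2175 - 4999 = -7174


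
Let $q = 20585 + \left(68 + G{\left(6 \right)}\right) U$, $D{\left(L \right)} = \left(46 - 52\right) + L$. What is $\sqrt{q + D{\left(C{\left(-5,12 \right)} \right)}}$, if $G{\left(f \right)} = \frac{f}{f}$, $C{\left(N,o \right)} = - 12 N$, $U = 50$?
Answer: $\sqrt{24089} \approx 155.21$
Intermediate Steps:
$G{\left(f \right)} = 1$
$D{\left(L \right)} = -6 + L$
$q = 24035$ ($q = 20585 + \left(68 + 1\right) 50 = 20585 + 69 \cdot 50 = 20585 + 3450 = 24035$)
$\sqrt{q + D{\left(C{\left(-5,12 \right)} \right)}} = \sqrt{24035 - -54} = \sqrt{24035 + \left(-6 + 60\right)} = \sqrt{24035 + 54} = \sqrt{24089}$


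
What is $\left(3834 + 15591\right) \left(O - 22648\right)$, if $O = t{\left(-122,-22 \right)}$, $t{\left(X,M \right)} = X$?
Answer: $-442307250$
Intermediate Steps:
$O = -122$
$\left(3834 + 15591\right) \left(O - 22648\right) = \left(3834 + 15591\right) \left(-122 - 22648\right) = 19425 \left(-22770\right) = -442307250$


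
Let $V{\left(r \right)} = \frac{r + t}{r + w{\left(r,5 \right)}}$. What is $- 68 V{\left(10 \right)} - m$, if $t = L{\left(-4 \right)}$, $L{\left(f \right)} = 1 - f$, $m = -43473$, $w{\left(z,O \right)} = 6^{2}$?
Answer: $\frac{999369}{23} \approx 43451.0$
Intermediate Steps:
$w{\left(z,O \right)} = 36$
$t = 5$ ($t = 1 - -4 = 1 + 4 = 5$)
$V{\left(r \right)} = \frac{5 + r}{36 + r}$ ($V{\left(r \right)} = \frac{r + 5}{r + 36} = \frac{5 + r}{36 + r}$)
$- 68 V{\left(10 \right)} - m = - 68 \frac{5 + 10}{36 + 10} - -43473 = - 68 \cdot \frac{1}{46} \cdot 15 + 43473 = \left(-68\right) \frac{15}{46} + 43473 = - \frac{510}{23} + 43473 = \frac{999369}{23}$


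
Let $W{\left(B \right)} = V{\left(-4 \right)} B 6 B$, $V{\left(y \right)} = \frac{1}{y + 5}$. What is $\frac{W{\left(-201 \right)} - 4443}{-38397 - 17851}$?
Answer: $- \frac{237963}{56248} \approx -4.2306$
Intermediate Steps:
$V{\left(y \right)} = \frac{1}{5 + y}$
$W{\left(B \right)} = 6 B^{2}$ ($W{\left(B \right)} = \frac{B}{5 - 4} \cdot 6 B = \frac{B}{1} \cdot 6 B = 1 B 6 B = B 6 B = 6 B B = 6 B^{2}$)
$\frac{W{\left(-201 \right)} - 4443}{-38397 - 17851} = \frac{6 \left(-201\right)^{2} - 4443}{-38397 - 17851} = \frac{6 \cdot 40401 - 4443}{-56248} = \left(242406 - 4443\right) \left(- \frac{1}{56248}\right) = 237963 \left(- \frac{1}{56248}\right) = - \frac{237963}{56248}$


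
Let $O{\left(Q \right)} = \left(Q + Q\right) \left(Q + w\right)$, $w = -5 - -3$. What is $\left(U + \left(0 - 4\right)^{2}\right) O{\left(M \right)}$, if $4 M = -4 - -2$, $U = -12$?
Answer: $10$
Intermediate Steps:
$w = -2$ ($w = -5 + 3 = -2$)
$M = - \frac{1}{2}$ ($M = \frac{-4 - -2}{4} = \frac{-4 + 2}{4} = \frac{1}{4} \left(-2\right) = - \frac{1}{2} \approx -0.5$)
$O{\left(Q \right)} = 2 Q \left(-2 + Q\right)$ ($O{\left(Q \right)} = \left(Q + Q\right) \left(Q - 2\right) = 2 Q \left(-2 + Q\right)$)
$\left(U + \left(0 - 4\right)^{2}\right) O{\left(M \right)} = \left(-12 + \left(0 - 4\right)^{2}\right) 2 \left(- \frac{1}{2}\right) \left(-2 - \frac{1}{2}\right) = \left(-12 + \left(-4\right)^{2}\right) 2 \left(- \frac{1}{2}\right) \left(- \frac{5}{2}\right) = \left(-12 + 16\right) \frac{5}{2} = 4 \cdot \frac{5}{2} = 10$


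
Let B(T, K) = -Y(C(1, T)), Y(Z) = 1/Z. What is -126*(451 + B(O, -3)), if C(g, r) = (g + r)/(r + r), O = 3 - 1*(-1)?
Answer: -283122/5 ≈ -56624.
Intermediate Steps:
O = 4 (O = 3 + 1 = 4)
C(g, r) = (g + r)/(2*r) (C(g, r) = (g + r)/((2*r)) = (g + r)*(1/(2*r)) = (g + r)/(2*r))
B(T, K) = -2*T/(1 + T) (B(T, K) = -1/((1 + T)/(2*T)) = -2*T/(1 + T))
-126*(451 + B(O, -3)) = -126*(451 - 2*4/(1 + 4)) = -126*(451 - 2*4/5) = -126*(451 - 2*4*⅕) = -126*(451 - 8/5) = -126*2247/5 = -283122/5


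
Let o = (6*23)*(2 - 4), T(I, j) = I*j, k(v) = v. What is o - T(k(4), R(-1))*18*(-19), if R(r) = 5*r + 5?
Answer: -276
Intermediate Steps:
R(r) = 5 + 5*r
o = -276 (o = 138*(-2) = -276)
o - T(k(4), R(-1))*18*(-19) = -276 - (4*(5 + 5*(-1)))*18*(-19) = -276 - (4*(5 - 5))*18*(-19) = -276 - (4*0)*18*(-19) = -276 - 0*18*(-19) = -276 - 0*(-19) = -276 - 1*0 = -276 + 0 = -276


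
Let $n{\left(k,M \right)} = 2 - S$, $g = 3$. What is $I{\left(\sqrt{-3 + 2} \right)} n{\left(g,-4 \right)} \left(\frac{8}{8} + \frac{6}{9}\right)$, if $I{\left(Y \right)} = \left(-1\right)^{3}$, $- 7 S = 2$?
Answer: $- \frac{80}{21} \approx -3.8095$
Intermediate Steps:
$S = - \frac{2}{7}$ ($S = \left(- \frac{1}{7}\right) 2 = - \frac{2}{7} \approx -0.28571$)
$n{\left(k,M \right)} = \frac{16}{7}$ ($n{\left(k,M \right)} = 2 - - \frac{2}{7} = 2 + \frac{2}{7} = \frac{16}{7}$)
$I{\left(Y \right)} = -1$
$I{\left(\sqrt{-3 + 2} \right)} n{\left(g,-4 \right)} \left(\frac{8}{8} + \frac{6}{9}\right) = \left(-1\right) \frac{16}{7} \left(\frac{8}{8} + \frac{6}{9}\right) = - \frac{16 \left(8 \cdot \frac{1}{8} + 6 \cdot \frac{1}{9}\right)}{7} = - \frac{16 \left(1 + \frac{2}{3}\right)}{7} = \left(- \frac{16}{7}\right) \frac{5}{3} = - \frac{80}{21}$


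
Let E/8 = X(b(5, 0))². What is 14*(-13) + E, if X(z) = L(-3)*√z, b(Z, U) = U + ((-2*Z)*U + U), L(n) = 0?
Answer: -182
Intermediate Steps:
b(Z, U) = 2*U - 2*U*Z (b(Z, U) = U + (-2*U*Z + U) = U + (U - 2*U*Z) = 2*U - 2*U*Z)
X(z) = 0 (X(z) = 0*√z = 0)
E = 0 (E = 8*0² = 8*0 = 0)
14*(-13) + E = 14*(-13) + 0 = -182 + 0 = -182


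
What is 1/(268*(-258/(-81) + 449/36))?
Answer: 27/113297 ≈ 0.00023831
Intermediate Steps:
1/(268*(-258/(-81) + 449/36)) = 1/(268*(-258*(-1/81) + 449*(1/36))) = 1/(268*(86/27 + 449/36)) = 1/(268*(1691/108)) = (1/268)*(108/1691) = 27/113297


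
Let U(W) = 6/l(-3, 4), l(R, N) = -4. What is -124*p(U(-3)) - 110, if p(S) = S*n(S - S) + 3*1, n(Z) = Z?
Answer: -482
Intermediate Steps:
U(W) = -3/2 (U(W) = 6/(-4) = 6*(-¼) = -3/2)
p(S) = 3 (p(S) = S*(S - S) + 3*1 = S*0 + 3 = 0 + 3 = 3)
-124*p(U(-3)) - 110 = -124*3 - 110 = -372 - 110 = -482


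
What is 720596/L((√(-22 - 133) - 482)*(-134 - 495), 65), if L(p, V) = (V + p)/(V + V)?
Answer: 546289232070/1769570027 + 1133137210*I*√155/1769570027 ≈ 308.71 + 7.9722*I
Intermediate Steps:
L(p, V) = (V + p)/(2*V) (L(p, V) = (V + p)/((2*V)) = (V + p)*(1/(2*V)) = (V + p)/(2*V))
720596/L((√(-22 - 133) - 482)*(-134 - 495), 65) = 720596/(((½)*(65 + (√(-22 - 133) - 482)*(-134 - 495))/65)) = 720596/(((½)*(1/65)*(65 + (√(-155) - 482)*(-629)))) = 720596/(((½)*(1/65)*(65 + (I*√155 - 482)*(-629)))) = 720596/(((½)*(1/65)*(65 + (-482 + I*√155)*(-629)))) = 720596/(((½)*(1/65)*(65 + (303178 - 629*I*√155)))) = 720596/(((½)*(1/65)*(303243 - 629*I*√155))) = 720596/(303243/130 - 629*I*√155/130)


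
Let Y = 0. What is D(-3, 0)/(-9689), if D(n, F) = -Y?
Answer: 0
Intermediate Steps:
D(n, F) = 0 (D(n, F) = -1*0 = 0)
D(-3, 0)/(-9689) = 0/(-9689) = 0*(-1/9689) = 0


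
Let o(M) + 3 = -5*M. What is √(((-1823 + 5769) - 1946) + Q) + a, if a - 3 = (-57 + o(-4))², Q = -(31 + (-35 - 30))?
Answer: 1603 + 3*√226 ≈ 1648.1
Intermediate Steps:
o(M) = -3 - 5*M
Q = 34 (Q = -(31 - 65) = -1*(-34) = 34)
a = 1603 (a = 3 + (-57 + (-3 - 5*(-4)))² = 3 + (-57 + (-3 + 20))² = 3 + (-57 + 17)² = 3 + (-40)² = 3 + 1600 = 1603)
√(((-1823 + 5769) - 1946) + Q) + a = √(((-1823 + 5769) - 1946) + 34) + 1603 = √((3946 - 1946) + 34) + 1603 = √(2000 + 34) + 1603 = √2034 + 1603 = 3*√226 + 1603 = 1603 + 3*√226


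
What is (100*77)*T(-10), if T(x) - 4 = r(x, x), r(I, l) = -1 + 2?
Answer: 38500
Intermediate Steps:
r(I, l) = 1
T(x) = 5 (T(x) = 4 + 1 = 5)
(100*77)*T(-10) = (100*77)*5 = 7700*5 = 38500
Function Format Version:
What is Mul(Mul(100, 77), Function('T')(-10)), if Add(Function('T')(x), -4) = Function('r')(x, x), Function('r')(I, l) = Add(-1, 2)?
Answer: 38500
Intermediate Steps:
Function('r')(I, l) = 1
Function('T')(x) = 5 (Function('T')(x) = Add(4, 1) = 5)
Mul(Mul(100, 77), Function('T')(-10)) = Mul(Mul(100, 77), 5) = Mul(7700, 5) = 38500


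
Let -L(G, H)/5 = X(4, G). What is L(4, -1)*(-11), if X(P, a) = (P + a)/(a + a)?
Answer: 55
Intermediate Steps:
X(P, a) = (P + a)/(2*a) (X(P, a) = (P + a)/((2*a)) = (P + a)*(1/(2*a)) = (P + a)/(2*a))
L(G, H) = -5*(4 + G)/(2*G)
L(4, -1)*(-11) = (-5/2 - 10/4)*(-11) = (-5/2 - 10*¼)*(-11) = (-5/2 - 5/2)*(-11) = -5*(-11) = 55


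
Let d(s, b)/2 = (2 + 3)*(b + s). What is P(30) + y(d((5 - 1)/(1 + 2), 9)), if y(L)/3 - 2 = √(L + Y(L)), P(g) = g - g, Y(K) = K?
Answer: 6 + 2*√465 ≈ 49.128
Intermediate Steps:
d(s, b) = 10*b + 10*s (d(s, b) = 2*((2 + 3)*(b + s)) = 2*(5*(b + s)) = 2*(5*b + 5*s) = 10*b + 10*s)
P(g) = 0
y(L) = 6 + 3*√2*√L (y(L) = 6 + 3*√(L + L) = 6 + 3*√(2*L) = 6 + 3*(√2*√L) = 6 + 3*√2*√L)
P(30) + y(d((5 - 1)/(1 + 2), 9)) = 0 + (6 + 3*√2*√(10*9 + 10*((5 - 1)/(1 + 2)))) = 0 + (6 + 3*√2*√(90 + 10*(4/3))) = 0 + (6 + 3*√2*√(90 + 40/3)) = 0 + (6 + 3*√2*√(310/3)) = 0 + (6 + 3*√2*(√930/3)) = 0 + (6 + 2*√465) = 6 + 2*√465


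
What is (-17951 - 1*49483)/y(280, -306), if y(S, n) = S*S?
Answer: -33717/39200 ≈ -0.86013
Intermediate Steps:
y(S, n) = S²
(-17951 - 1*49483)/y(280, -306) = (-17951 - 1*49483)/(280²) = (-17951 - 49483)/78400 = -67434*1/78400 = -33717/39200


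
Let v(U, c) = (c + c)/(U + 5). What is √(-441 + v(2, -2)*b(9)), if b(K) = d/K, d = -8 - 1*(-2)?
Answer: I*√194313/21 ≈ 20.991*I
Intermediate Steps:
d = -6 (d = -8 + 2 = -6)
v(U, c) = 2*c/(5 + U) (v(U, c) = (2*c)/(5 + U) = 2*c/(5 + U))
b(K) = -6/K
√(-441 + v(2, -2)*b(9)) = √(-441 + (2*(-2)/(5 + 2))*(-6/9)) = √(-441 + (2*(-2)/7)*(-6*⅑)) = √(-441 + (2*(-2)*(⅐))*(-⅔)) = √(-441 - 4/7*(-⅔)) = √(-441 + 8/21) = √(-9253/21) = I*√194313/21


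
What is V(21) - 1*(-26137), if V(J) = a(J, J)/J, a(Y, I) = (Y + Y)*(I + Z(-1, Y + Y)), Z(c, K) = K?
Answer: 26263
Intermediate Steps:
a(Y, I) = 2*Y*(I + 2*Y) (a(Y, I) = (Y + Y)*(I + (Y + Y)) = (2*Y)*(I + 2*Y) = 2*Y*(I + 2*Y))
V(J) = 6*J (V(J) = (2*J*(J + 2*J))/J = (2*J*(3*J))/J = (6*J**2)/J = 6*J)
V(21) - 1*(-26137) = 6*21 - 1*(-26137) = 126 + 26137 = 26263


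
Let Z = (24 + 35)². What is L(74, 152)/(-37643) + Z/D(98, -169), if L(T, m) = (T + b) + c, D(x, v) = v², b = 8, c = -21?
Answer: 129293062/1075121723 ≈ 0.12026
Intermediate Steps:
Z = 3481 (Z = 59² = 3481)
L(T, m) = -13 + T (L(T, m) = (T + 8) - 21 = (8 + T) - 21 = -13 + T)
L(74, 152)/(-37643) + Z/D(98, -169) = (-13 + 74)/(-37643) + 3481/((-169)²) = 61*(-1/37643) + 3481/28561 = -61/37643 + 3481*(1/28561) = -61/37643 + 3481/28561 = 129293062/1075121723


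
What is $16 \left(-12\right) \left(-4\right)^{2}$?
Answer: $-3072$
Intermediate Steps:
$16 \left(-12\right) \left(-4\right)^{2} = \left(-192\right) 16 = -3072$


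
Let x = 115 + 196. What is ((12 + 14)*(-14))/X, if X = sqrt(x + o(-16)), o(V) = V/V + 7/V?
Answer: -1456*sqrt(4985)/4985 ≈ -20.622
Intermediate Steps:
x = 311
o(V) = 1 + 7/V
X = sqrt(4985)/4 (X = sqrt(311 + (7 - 16)/(-16)) = sqrt(311 - 1/16*(-9)) = sqrt(311 + 9/16) = sqrt(4985/16) = sqrt(4985)/4 ≈ 17.651)
((12 + 14)*(-14))/X = ((12 + 14)*(-14))/((sqrt(4985)/4)) = (26*(-14))*(4*sqrt(4985)/4985) = -1456*sqrt(4985)/4985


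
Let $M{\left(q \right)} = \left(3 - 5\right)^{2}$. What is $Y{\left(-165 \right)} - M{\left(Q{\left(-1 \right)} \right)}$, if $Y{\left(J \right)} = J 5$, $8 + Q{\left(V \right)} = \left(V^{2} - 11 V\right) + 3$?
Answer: $-829$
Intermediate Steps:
$Q{\left(V \right)} = -5 + V^{2} - 11 V$ ($Q{\left(V \right)} = -8 + \left(\left(V^{2} - 11 V\right) + 3\right) = -8 + \left(3 + V^{2} - 11 V\right) = -5 + V^{2} - 11 V$)
$Y{\left(J \right)} = 5 J$
$M{\left(q \right)} = 4$ ($M{\left(q \right)} = \left(-2\right)^{2} = 4$)
$Y{\left(-165 \right)} - M{\left(Q{\left(-1 \right)} \right)} = 5 \left(-165\right) - 4 = -825 - 4 = -829$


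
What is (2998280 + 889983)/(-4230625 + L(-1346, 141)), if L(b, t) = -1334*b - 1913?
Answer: -3888263/2436974 ≈ -1.5955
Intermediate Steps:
L(b, t) = -1913 - 1334*b
(2998280 + 889983)/(-4230625 + L(-1346, 141)) = (2998280 + 889983)/(-4230625 + (-1913 - 1334*(-1346))) = 3888263/(-4230625 + (-1913 + 1795564)) = 3888263/(-4230625 + 1793651) = 3888263/(-2436974) = 3888263*(-1/2436974) = -3888263/2436974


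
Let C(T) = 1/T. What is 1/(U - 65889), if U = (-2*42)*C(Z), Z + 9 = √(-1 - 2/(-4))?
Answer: -1193155/78604722011 - 28*I*√2/235814166033 ≈ -1.5179e-5 - 1.6792e-10*I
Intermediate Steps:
Z = -9 + I*√2/2 (Z = -9 + √(-1 - 2/(-4)) = -9 + √(-1 - 2*(-¼)) = -9 + √(-1 + ½) = -9 + √(-½) = -9 + I*√2/2 ≈ -9.0 + 0.70711*I)
U = -84/(-9 + I*√2/2) (U = (-2*42)/(-9 + I*√2/2) = -84/(-9 + I*√2/2) ≈ 9.2761 + 0.7288*I)
1/(U - 65889) = 1/((1512/163 + 84*I*√2/163) - 65889) = 1/(-10738395/163 + 84*I*√2/163)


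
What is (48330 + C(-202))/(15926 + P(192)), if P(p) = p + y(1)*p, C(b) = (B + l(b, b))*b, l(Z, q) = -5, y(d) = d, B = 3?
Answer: 3481/1165 ≈ 2.9880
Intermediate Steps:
C(b) = -2*b (C(b) = (3 - 5)*b = -2*b)
P(p) = 2*p (P(p) = p + 1*p = p + p = 2*p)
(48330 + C(-202))/(15926 + P(192)) = (48330 - 2*(-202))/(15926 + 2*192) = (48330 + 404)/(15926 + 384) = 48734/16310 = 48734*(1/16310) = 3481/1165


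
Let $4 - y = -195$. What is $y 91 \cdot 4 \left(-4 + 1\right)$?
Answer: $-217308$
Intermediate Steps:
$y = 199$ ($y = 4 - -195 = 4 + 195 = 199$)
$y 91 \cdot 4 \left(-4 + 1\right) = 199 \cdot 91 \cdot 4 \left(-4 + 1\right) = 199 \cdot 91 \cdot 4 \left(-3\right) = 199 \cdot 91 \left(-12\right) = 199 \left(-1092\right) = -217308$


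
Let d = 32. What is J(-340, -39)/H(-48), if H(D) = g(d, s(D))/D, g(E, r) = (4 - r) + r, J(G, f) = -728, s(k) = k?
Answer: 8736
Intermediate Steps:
g(E, r) = 4
H(D) = 4/D
J(-340, -39)/H(-48) = -728/(4/(-48)) = -728/(4*(-1/48)) = -728/(-1/12) = -728*(-12) = 8736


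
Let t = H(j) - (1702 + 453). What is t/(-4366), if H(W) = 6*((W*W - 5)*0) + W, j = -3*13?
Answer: 1097/2183 ≈ 0.50252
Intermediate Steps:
j = -39
H(W) = W (H(W) = 6*((W**2 - 5)*0) + W = 6*((-5 + W**2)*0) + W = 6*0 + W = 0 + W = W)
t = -2194 (t = -39 - (1702 + 453) = -39 - 1*2155 = -39 - 2155 = -2194)
t/(-4366) = -2194/(-4366) = -2194*(-1/4366) = 1097/2183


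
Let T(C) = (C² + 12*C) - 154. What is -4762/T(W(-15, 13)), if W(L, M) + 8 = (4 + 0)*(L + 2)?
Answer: -2381/1363 ≈ -1.7469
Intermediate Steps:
W(L, M) = 4*L (W(L, M) = -8 + (4 + 0)*(L + 2) = -8 + 4*(2 + L) = -8 + (8 + 4*L) = 4*L)
T(C) = -154 + C² + 12*C
-4762/T(W(-15, 13)) = -4762/(-154 + (4*(-15))² + 12*(4*(-15))) = -4762/(-154 + (-60)² + 12*(-60)) = -4762/(-154 + 3600 - 720) = -4762/2726 = -4762*1/2726 = -2381/1363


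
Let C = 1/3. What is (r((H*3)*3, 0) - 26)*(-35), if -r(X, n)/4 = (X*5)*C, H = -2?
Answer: -3290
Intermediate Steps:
C = ⅓ (C = 1*(⅓) = ⅓ ≈ 0.33333)
r(X, n) = -20*X/3 (r(X, n) = -4*X*5/3 = -4*5*X/3 = -20*X/3)
(r((H*3)*3, 0) - 26)*(-35) = (-20*(-2*3)*3/3 - 26)*(-35) = (-(-40)*3 - 26)*(-35) = (-20/3*(-18) - 26)*(-35) = (120 - 26)*(-35) = 94*(-35) = -3290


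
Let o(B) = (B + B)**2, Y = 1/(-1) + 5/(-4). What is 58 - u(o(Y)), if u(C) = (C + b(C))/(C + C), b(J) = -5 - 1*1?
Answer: 3113/54 ≈ 57.648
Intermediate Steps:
b(J) = -6 (b(J) = -5 - 1 = -6)
Y = -9/4 (Y = 1*(-1) + 5*(-1/4) = -1 - 5/4 = -9/4 ≈ -2.2500)
o(B) = 4*B**2 (o(B) = (2*B)**2 = 4*B**2)
u(C) = (-6 + C)/(2*C) (u(C) = (C - 6)/(C + C) = (-6 + C)/((2*C)) = (-6 + C)*(1/(2*C)) = (-6 + C)/(2*C))
58 - u(o(Y)) = 58 - (-6 + 4*(-9/4)**2)/(2*(4*(-9/4)**2)) = 58 - (-6 + 4*(81/16))/(2*(4*(81/16))) = 58 - (-6 + 81/4)/(2*81/4) = 58 - 4*57/(2*81*4) = 58 - 1*19/54 = 58 - 19/54 = 3113/54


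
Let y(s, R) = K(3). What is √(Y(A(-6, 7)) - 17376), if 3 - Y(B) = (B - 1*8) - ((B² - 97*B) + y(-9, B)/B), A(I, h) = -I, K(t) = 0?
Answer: I*√17917 ≈ 133.85*I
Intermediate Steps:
y(s, R) = 0
Y(B) = 11 + B² - 98*B (Y(B) = 3 - ((B - 1*8) - ((B² - 97*B) + 0/B)) = 3 - ((B - 8) - ((B² - 97*B) + 0)) = 3 - ((-8 + B) - (B² - 97*B)) = 3 - ((-8 + B) + (-B² + 97*B)) = 3 - (-8 - B² + 98*B) = 3 + (8 + B² - 98*B) = 11 + B² - 98*B)
√(Y(A(-6, 7)) - 17376) = √((11 + (-1*(-6))² - (-98)*(-6)) - 17376) = √((11 + 6² - 98*6) - 17376) = √((11 + 36 - 588) - 17376) = √(-541 - 17376) = √(-17917) = I*√17917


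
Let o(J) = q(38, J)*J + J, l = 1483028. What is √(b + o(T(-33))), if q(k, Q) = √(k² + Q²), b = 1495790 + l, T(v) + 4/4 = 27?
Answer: 2*√(744711 + 13*√530) ≈ 1726.3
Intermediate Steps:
T(v) = 26 (T(v) = -1 + 27 = 26)
b = 2978818 (b = 1495790 + 1483028 = 2978818)
q(k, Q) = √(Q² + k²)
o(J) = J + J*√(1444 + J²) (o(J) = √(J² + 38²)*J + J = √(J² + 1444)*J + J = √(1444 + J²)*J + J = J*√(1444 + J²) + J = J + J*√(1444 + J²))
√(b + o(T(-33))) = √(2978818 + 26*(1 + √(1444 + 26²))) = √(2978818 + 26*(1 + √(1444 + 676))) = √(2978818 + 26*(1 + √2120)) = √(2978818 + 26*(1 + 2*√530)) = √(2978818 + (26 + 52*√530)) = √(2978844 + 52*√530)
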